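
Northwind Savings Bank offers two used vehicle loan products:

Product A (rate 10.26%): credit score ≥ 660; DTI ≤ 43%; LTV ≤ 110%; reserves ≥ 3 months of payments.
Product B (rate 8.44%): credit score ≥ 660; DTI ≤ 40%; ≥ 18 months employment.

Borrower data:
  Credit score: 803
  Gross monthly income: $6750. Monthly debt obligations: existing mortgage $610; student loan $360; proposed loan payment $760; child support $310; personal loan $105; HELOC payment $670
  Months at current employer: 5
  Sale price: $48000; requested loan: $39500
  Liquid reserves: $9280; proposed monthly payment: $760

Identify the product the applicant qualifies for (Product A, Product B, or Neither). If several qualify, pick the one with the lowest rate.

Total debts = (610 + 360 + 760 + 310 + 105 + 670) = 2,815; DTI = 2,815/6,750 = 41.7%.
LTV = 39,500/48,000 = 82.3%.
Reserves = 9,280/760 = 12.2 months.
Product A: score 803 ≥ 660; DTI 41.7% ≤ 43%; LTV 82.3% ≤ 110%; reserves 12.2 ≥ 3 mo → qualifies.
Product B: score 803 ≥ 660; DTI 41.7% > 40%; employment 5 < 18 mo → does not qualify.

Product A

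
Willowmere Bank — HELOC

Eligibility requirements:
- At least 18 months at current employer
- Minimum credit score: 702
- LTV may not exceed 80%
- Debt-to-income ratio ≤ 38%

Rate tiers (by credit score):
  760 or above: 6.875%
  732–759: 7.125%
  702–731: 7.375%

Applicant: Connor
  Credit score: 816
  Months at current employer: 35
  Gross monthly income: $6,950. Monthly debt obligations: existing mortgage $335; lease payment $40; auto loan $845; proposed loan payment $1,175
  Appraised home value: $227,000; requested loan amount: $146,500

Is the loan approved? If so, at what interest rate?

Approved at 6.875%

Credit score 816 ≥ 702 (meets minimum)
Total monthly debts = (335 + 40 + 845 + 1,175) = 2,395. Debt-to-income = 2,395/6,950 = 34.5% — meets 38% limit
Loan-to-value = 146,500/227,000 = 64.5% — pass (80% max)
Employment 35 ≥ 18 months
All requirements met. Score 816 falls in the 760 or above tier → 6.875%.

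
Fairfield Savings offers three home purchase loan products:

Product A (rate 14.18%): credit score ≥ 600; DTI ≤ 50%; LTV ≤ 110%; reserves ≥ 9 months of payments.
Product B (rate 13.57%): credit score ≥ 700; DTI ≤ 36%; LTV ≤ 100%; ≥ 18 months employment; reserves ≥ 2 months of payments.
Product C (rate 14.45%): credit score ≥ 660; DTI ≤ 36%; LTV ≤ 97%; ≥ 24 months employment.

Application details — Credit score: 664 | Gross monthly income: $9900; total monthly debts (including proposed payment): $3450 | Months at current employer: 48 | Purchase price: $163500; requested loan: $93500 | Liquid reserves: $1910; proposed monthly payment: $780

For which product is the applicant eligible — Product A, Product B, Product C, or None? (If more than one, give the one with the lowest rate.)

DTI = 3,450/9,900 = 34.8%.
LTV = 93,500/163,500 = 57.2%.
Reserves = 1,910/780 = 2.4 months.
Product A: score 664 ≥ 600; DTI 34.8% ≤ 50%; LTV 57.2% ≤ 110%; reserves 2.4 < 9 mo → does not qualify.
Product B: score 664 < 700; DTI 34.8% ≤ 36%; LTV 57.2% ≤ 100%; employment 48 ≥ 18 mo; reserves 2.4 ≥ 2 mo → does not qualify.
Product C: score 664 ≥ 660; DTI 34.8% ≤ 36%; LTV 57.2% ≤ 97%; employment 48 ≥ 24 mo → qualifies.

Product C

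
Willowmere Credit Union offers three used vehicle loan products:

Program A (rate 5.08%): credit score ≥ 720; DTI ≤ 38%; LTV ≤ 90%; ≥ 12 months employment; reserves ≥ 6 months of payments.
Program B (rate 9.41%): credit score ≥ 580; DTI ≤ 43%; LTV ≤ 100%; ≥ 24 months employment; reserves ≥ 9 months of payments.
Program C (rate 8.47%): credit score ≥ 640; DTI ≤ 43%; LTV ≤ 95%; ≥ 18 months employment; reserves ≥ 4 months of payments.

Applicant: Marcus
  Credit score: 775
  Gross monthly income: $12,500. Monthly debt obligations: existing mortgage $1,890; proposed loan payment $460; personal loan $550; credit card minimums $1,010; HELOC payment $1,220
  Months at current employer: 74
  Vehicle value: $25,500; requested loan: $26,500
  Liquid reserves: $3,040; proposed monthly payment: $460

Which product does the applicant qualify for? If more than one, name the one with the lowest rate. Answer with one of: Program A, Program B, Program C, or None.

Total debts = (1,890 + 460 + 550 + 1,010 + 1,220) = 5,130; DTI = 5,130/12,500 = 41%.
LTV = 26,500/25,500 = 103.9%.
Reserves = 3,040/460 = 6.6 months.
Program A: score 775 ≥ 720; DTI 41% > 38%; LTV 103.9% > 90%; employment 74 ≥ 12 mo; reserves 6.6 ≥ 6 mo → does not qualify.
Program B: score 775 ≥ 580; DTI 41% ≤ 43%; LTV 103.9% > 100%; employment 74 ≥ 24 mo; reserves 6.6 < 9 mo → does not qualify.
Program C: score 775 ≥ 640; DTI 41% ≤ 43%; LTV 103.9% > 95%; employment 74 ≥ 18 mo; reserves 6.6 ≥ 4 mo → does not qualify.

None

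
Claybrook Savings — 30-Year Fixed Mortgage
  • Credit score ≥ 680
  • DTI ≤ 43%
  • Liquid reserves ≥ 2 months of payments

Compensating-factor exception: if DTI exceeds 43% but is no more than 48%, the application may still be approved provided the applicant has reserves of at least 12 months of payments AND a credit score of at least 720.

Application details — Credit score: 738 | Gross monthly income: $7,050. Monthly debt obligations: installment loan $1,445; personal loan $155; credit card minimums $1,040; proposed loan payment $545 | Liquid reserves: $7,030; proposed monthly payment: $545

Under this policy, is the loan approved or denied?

Credit score 738 ≥ 680 (meets base)
Total debts = (1,445 + 155 + 1,040 + 545) = 3,185. DTI: 3,185 ÷ 7,050 = 45.2%, over the 43% base limit.
Reserves: 7,030 ÷ 545 = 12.9 months (meets 2-month minimum)
45.2% falls in the override range (43%–48%), so the compensating-factor test applies.
Reserves 12.9 ≥ 12 months; credit score 738 ≥ 720.
Both compensating conditions met → exception applies.

Approved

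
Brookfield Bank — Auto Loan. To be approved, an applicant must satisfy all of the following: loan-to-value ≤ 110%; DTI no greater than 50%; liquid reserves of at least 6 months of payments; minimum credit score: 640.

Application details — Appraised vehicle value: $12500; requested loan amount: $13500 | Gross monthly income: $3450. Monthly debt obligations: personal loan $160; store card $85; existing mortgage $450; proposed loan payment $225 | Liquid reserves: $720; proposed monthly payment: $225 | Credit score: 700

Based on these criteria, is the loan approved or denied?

Denied

Loan-to-value = 13,500/12,500 = 108% — pass (110% max)
Total monthly debts = (160 + 85 + 450 + 225) = 920. DTI = 920/3,450 = 26.7% ≤ 50%
Liquid reserves cover 720/225 = 3.2 months — < 6 required
Credit score 700 ≥ 640 (meets)
Fails on reserves.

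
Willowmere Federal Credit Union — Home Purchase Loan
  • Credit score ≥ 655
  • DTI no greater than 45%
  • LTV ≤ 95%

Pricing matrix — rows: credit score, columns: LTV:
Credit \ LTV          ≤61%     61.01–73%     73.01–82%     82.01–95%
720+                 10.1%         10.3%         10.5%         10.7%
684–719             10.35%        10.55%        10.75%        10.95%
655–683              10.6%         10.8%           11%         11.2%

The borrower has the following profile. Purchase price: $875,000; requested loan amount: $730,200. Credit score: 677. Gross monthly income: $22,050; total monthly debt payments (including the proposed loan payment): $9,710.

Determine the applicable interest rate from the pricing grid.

11.2%

Credit score 677 ≥ 655; DTI: 9,710 ÷ 22,050 = 44%, within the 45% cap
Loan-to-value = 730,200/875,000 = 83.5% — pass (95% max)
Score 677 is in the 655–683 band; LTV 83.5% is in the 82.01–95% band → 11.2%.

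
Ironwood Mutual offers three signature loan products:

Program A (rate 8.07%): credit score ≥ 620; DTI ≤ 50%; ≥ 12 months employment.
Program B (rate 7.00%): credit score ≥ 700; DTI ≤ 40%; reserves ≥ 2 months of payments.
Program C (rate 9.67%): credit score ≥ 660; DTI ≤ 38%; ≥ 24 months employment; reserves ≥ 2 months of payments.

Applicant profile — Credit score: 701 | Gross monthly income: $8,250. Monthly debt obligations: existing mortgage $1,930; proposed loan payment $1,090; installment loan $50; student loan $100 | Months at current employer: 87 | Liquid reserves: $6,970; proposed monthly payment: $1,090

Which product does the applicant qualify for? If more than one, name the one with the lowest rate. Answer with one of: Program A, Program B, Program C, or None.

Program B

Total debts = (1,930 + 1,090 + 50 + 100) = 3,170; DTI = 3,170/8,250 = 38.4%.
Reserves = 6,970/1,090 = 6.4 months.
Program A: score 701 ≥ 620; DTI 38.4% ≤ 50%; employment 87 ≥ 12 mo → qualifies.
Program B: score 701 ≥ 700; DTI 38.4% ≤ 40%; reserves 6.4 ≥ 2 mo → qualifies.
Program C: score 701 ≥ 660; DTI 38.4% > 38%; employment 87 ≥ 24 mo; reserves 6.4 ≥ 2 mo → does not qualify.
Qualifying: Program A, Program B. Lowest rate is 7.00% → Program B.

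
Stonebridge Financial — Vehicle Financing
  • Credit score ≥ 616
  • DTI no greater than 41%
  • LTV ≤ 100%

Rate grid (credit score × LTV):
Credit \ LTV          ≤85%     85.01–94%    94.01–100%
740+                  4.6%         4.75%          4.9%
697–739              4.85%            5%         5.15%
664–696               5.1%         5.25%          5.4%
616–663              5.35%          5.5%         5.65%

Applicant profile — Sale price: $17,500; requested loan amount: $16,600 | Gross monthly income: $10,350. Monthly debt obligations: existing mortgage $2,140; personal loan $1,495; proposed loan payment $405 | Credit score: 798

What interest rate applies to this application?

4.9%

Credit score 798 ≥ 616; Total monthly debts = (2,140 + 1,495 + 405) = 4,040. DTI = 4,040/10,350 = 39% ≤ 41%
LTV = 16,600/17,500 = 94.9% ≤ 100%
Score 798 is in the 740+ band; LTV 94.9% is in the 94.01–100% band → 4.9%.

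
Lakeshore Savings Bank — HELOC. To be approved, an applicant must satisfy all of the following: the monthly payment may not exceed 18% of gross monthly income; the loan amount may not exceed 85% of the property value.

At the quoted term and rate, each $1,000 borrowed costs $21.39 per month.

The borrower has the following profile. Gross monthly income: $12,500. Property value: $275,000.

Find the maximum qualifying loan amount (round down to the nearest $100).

$105,100

Payment cap: 18% × $12,500 = $2,250/month.
At $21.39 per $1,000, that supports 2,250/21.39 × 1,000 ≈ $105,189 → $105,100.
LTV cap: 85% × $275,000 = $233,750 → $233,700.
Binding constraint: payment-to-income.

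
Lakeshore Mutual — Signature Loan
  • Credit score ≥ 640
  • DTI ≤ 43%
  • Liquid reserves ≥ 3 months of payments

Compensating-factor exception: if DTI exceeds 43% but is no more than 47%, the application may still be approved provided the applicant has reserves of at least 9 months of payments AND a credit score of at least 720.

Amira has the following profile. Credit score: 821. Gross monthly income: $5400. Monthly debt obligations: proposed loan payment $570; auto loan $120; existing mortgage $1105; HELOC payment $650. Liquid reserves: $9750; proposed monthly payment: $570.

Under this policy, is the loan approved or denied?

Approved

Credit score 821 ≥ 640 (meets base)
Total debts = (570 + 120 + 1,105 + 650) = 2,445. DTI: 2,445 ÷ 5,400 = 45.3%, over the 43% base limit.
Liquid reserves cover 9,750/570 = 17.1 months — ≥ 3 required
45.3% falls in the override range (43%–47%), so the compensating-factor test applies.
Override check — reserves: 17.1 mo (ok); score: 821 (ok).
Both compensating conditions met → exception applies.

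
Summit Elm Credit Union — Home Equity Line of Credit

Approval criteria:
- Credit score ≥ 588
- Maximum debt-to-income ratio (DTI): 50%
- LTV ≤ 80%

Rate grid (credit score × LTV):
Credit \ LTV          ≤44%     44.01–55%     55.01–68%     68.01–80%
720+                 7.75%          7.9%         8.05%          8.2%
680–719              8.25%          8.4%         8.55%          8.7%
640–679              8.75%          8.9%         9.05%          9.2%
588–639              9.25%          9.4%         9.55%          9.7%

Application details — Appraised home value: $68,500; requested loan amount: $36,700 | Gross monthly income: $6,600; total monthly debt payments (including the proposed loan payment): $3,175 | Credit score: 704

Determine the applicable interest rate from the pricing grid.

8.4%

Credit score 704 ≥ 588; Debt-to-income = 3,175/6,600 = 48.1% — meets 50% limit
LTV: 36,700 ÷ 68,500 = 53.6%, within 80% cap
Row: 704 falls in 680–719. Column: 53.6% falls in 44.01–55%. Rate = 8.4%.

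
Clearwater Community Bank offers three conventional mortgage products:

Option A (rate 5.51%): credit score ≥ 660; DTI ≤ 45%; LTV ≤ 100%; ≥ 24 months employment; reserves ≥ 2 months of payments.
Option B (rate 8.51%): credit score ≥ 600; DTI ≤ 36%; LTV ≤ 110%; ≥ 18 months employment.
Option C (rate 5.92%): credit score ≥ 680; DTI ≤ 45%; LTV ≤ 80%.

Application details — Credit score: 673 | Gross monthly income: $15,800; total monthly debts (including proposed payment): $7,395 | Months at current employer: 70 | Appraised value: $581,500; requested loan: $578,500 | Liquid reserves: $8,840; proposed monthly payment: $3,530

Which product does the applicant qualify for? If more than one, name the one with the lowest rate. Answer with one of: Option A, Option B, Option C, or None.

DTI = 7,395/15,800 = 46.8%.
LTV = 578,500/581,500 = 99.5%.
Reserves = 8,840/3,530 = 2.5 months.
Option A: score 673 ≥ 660; DTI 46.8% > 45%; LTV 99.5% ≤ 100%; employment 70 ≥ 24 mo; reserves 2.5 ≥ 2 mo → does not qualify.
Option B: score 673 ≥ 600; DTI 46.8% > 36%; LTV 99.5% ≤ 110%; employment 70 ≥ 18 mo → does not qualify.
Option C: score 673 < 680; DTI 46.8% > 45%; LTV 99.5% > 80% → does not qualify.

None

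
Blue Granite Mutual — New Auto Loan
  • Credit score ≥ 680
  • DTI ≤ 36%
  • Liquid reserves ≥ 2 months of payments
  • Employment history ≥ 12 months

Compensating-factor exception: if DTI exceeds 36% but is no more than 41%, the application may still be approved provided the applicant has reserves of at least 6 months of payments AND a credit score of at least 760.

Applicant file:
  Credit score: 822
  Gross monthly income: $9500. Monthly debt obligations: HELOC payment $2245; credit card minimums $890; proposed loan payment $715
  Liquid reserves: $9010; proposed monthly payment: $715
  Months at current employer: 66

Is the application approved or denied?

Approved

Credit score 822 ≥ 680 (meets base)
Total debts = (2,245 + 890 + 715) = 3,850. DTI = 3,850/9,500 = 40.5% > 36% — standard DTI limit exceeded.
Reserves: 9,010 ÷ 715 = 12.6 months (meets 2-month minimum)
Employment 66 ≥ 12 months
DTI 40.5% is within the 36%–41% exception band; checking compensating factors.
Override check — reserves: 12.6 mo (ok); score: 822 (ok).
Both override conditions satisfied; DTI exception granted.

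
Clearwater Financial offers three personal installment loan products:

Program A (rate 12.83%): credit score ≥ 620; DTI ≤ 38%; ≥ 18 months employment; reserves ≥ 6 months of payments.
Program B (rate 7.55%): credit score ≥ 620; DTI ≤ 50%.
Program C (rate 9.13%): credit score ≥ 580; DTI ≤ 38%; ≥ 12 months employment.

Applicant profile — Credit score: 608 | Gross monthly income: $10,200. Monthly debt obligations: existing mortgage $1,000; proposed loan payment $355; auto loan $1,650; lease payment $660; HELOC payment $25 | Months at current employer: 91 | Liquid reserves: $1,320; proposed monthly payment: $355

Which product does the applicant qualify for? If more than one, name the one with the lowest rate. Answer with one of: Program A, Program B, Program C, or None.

Program C

Total debts = (1,000 + 355 + 1,650 + 660 + 25) = 3,690; DTI = 3,690/10,200 = 36.2%.
Reserves = 1,320/355 = 3.7 months.
Program A: score 608 < 620; DTI 36.2% ≤ 38%; employment 91 ≥ 18 mo; reserves 3.7 < 6 mo → does not qualify.
Program B: score 608 < 620; DTI 36.2% ≤ 50% → does not qualify.
Program C: score 608 ≥ 580; DTI 36.2% ≤ 38%; employment 91 ≥ 12 mo → qualifies.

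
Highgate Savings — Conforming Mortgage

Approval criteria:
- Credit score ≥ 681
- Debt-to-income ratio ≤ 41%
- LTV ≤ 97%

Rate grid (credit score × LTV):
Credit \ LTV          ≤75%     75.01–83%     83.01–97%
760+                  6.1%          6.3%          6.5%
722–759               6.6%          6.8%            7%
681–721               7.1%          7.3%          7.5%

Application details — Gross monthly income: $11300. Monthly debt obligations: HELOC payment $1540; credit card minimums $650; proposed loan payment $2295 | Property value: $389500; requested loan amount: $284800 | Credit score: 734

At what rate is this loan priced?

6.6%

Credit score 734 ≥ 681; Total monthly debts = (1,540 + 650 + 2,295) = 4,485. Debt-to-income = 4,485/11,300 = 39.7% — meets 41% limit
LTV: 284,800 ÷ 389,500 = 73.1%, within 97% cap
Credit 734 → row 722–759; LTV 73.1% → column ≤75%. Grid cell → 6.6%.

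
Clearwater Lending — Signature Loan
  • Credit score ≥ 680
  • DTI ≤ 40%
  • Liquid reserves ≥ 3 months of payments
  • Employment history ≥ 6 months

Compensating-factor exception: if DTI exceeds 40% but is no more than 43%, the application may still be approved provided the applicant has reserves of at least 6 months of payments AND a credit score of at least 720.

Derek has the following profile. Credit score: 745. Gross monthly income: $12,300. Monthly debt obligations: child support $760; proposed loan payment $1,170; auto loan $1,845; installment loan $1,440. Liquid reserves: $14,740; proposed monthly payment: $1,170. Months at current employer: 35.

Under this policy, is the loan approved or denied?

Approved

Credit score 745 ≥ 680 (meets base)
Total debts = (760 + 1,170 + 1,845 + 1,440) = 5,215. DTI: 5,215 ÷ 12,300 = 42.4%, over the 40% base limit.
Liquid reserves cover 14,740/1,170 = 12.6 months — ≥ 3 required
Employment 35 ≥ 6 months
42.4% falls in the override range (40%–43%), so the compensating-factor test applies.
Reserves 12.6 ≥ 6 months; credit score 745 ≥ 720.
Both compensating conditions met → exception applies.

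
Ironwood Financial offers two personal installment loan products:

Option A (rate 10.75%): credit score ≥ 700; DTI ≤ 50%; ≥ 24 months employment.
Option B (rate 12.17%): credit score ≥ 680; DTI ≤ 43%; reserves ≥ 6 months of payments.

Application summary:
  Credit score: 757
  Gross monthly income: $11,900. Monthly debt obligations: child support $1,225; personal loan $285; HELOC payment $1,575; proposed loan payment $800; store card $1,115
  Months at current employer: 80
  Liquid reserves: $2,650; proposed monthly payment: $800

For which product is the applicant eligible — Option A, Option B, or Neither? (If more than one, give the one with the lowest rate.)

Total debts = (1,225 + 285 + 1,575 + 800 + 1,115) = 5,000; DTI = 5,000/11,900 = 42%.
Reserves = 2,650/800 = 3.3 months.
Option A: score 757 ≥ 700; DTI 42% ≤ 50%; employment 80 ≥ 24 mo → qualifies.
Option B: score 757 ≥ 680; DTI 42% ≤ 43%; reserves 3.3 < 6 mo → does not qualify.

Option A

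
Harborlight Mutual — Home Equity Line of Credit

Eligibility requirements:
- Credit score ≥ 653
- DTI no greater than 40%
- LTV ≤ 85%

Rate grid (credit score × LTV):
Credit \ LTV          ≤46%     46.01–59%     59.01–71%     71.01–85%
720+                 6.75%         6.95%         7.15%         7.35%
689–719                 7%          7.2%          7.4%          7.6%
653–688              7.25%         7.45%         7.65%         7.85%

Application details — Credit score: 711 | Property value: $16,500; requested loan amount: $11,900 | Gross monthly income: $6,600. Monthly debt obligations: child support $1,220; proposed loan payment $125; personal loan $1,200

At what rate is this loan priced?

7.6%

Credit score 711 ≥ 653; Total monthly debts = (1,220 + 125 + 1,200) = 2,545. DTI = 2,545/6,600 = 38.6% ≤ 40%
LTV: 11,900 ÷ 16,500 = 72.1%, within 85% cap
Row: 711 falls in 689–719. Column: 72.1% falls in 71.01–85%. Rate = 7.6%.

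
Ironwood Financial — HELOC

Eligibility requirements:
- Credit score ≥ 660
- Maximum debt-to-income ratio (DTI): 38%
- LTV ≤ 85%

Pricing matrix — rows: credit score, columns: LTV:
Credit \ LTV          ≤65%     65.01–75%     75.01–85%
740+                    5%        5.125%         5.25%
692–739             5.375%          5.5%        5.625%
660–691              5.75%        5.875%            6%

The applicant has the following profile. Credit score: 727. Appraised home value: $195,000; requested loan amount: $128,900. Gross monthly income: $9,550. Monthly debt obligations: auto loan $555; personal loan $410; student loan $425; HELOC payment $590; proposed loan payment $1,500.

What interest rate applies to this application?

Credit score 727 ≥ 660; Total monthly debts = (555 + 410 + 425 + 590 + 1,500) = 3,480. DTI = 3,480/9,550 = 36.4% ≤ 38%
LTV: 128,900 ÷ 195,000 = 66.1%, within 85% cap
Score 727 is in the 692–739 band; LTV 66.1% is in the 65.01–75% band → 5.5%.

5.5%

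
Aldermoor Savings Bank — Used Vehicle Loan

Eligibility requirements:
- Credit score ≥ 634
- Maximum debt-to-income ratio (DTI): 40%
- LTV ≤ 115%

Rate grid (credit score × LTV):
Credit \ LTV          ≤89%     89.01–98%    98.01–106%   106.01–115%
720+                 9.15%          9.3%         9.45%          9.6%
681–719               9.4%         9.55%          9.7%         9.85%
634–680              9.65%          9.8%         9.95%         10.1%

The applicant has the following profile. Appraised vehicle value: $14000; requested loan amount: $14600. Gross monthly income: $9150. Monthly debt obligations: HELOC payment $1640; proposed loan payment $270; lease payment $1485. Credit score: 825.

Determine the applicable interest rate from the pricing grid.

Credit score 825 ≥ 634; Total monthly debts = (1,640 + 270 + 1,485) = 3,395. DTI: 3,395 ÷ 9,150 = 37.1%, within the 40% cap
Loan-to-value = 14,600/14,000 = 104.3% — pass (115% max)
Row: 825 falls in 720+. Column: 104.3% falls in 98.01–106%. Rate = 9.45%.

9.45%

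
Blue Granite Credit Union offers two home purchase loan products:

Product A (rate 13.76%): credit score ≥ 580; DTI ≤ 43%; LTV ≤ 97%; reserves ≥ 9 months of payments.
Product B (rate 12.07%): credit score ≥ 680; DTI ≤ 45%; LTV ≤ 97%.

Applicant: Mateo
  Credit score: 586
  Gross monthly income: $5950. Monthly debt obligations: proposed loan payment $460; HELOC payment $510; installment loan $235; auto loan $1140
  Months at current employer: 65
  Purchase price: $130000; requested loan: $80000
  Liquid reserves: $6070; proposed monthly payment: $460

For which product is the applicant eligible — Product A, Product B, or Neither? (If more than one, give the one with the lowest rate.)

Product A

Total debts = (460 + 510 + 235 + 1,140) = 2,345; DTI = 2,345/5,950 = 39.4%.
LTV = 80,000/130,000 = 61.5%.
Reserves = 6,070/460 = 13.2 months.
Product A: score 586 ≥ 580; DTI 39.4% ≤ 43%; LTV 61.5% ≤ 97%; reserves 13.2 ≥ 9 mo → qualifies.
Product B: score 586 < 680; DTI 39.4% ≤ 45%; LTV 61.5% ≤ 97% → does not qualify.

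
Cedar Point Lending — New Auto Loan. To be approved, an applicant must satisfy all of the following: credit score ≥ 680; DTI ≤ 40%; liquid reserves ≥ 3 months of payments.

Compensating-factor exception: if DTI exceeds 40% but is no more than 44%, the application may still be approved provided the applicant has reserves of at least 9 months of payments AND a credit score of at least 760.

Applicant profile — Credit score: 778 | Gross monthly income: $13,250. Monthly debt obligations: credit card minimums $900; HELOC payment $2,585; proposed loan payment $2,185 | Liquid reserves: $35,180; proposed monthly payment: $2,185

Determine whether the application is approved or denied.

Approved

Credit score 778 ≥ 680 (meets base)
Total debts = (900 + 2,585 + 2,185) = 5,670. DTI: 5,670 ÷ 13,250 = 42.8%, over the 40% base limit.
Reserves = 35,180/2,185 = 16.1 months ≥ 3
DTI 42.8% is within the 40%–44% exception band; checking compensating factors.
Override check — reserves: 16.1 mo (ok); score: 778 (ok).
Both override conditions satisfied; DTI exception granted.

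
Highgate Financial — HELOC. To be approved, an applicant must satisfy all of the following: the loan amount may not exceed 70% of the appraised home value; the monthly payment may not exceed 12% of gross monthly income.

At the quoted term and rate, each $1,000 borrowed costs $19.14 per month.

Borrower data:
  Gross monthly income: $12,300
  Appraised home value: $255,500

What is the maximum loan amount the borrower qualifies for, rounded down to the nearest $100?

Payment cap: 12% × $12,300 = $1,476/month.
At $19.14 per $1,000, that supports 1,476/19.14 × 1,000 ≈ $77,115 → $77,100.
LTV cap: 70% × $255,500 = $178,850 → $178,800.
Binding constraint: payment-to-income.

$77,100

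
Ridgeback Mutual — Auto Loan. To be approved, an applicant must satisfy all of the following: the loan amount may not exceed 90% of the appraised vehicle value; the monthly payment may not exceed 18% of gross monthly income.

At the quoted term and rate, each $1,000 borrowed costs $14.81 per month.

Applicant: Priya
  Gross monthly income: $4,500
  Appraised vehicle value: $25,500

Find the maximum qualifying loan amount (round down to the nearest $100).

Payment cap: 18% × $4,500 = $810/month.
At $14.81 per $1,000, that supports 810/14.81 × 1,000 ≈ $54,692 → $54,600.
LTV cap: 90% × $25,500 = $22,950 → $22,900.
Binding constraint: loan-to-value.

$22,900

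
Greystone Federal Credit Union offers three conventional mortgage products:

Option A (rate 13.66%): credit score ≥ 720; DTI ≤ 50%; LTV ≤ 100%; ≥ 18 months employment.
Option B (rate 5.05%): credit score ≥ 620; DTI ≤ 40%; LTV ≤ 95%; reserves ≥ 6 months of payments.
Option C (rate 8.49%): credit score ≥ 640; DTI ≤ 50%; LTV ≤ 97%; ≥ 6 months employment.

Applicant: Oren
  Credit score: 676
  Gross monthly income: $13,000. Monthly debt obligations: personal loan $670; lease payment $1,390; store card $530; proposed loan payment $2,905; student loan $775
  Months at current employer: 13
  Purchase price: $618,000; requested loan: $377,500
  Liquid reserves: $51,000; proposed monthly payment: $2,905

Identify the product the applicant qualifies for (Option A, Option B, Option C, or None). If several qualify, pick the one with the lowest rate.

Total debts = (670 + 1,390 + 530 + 2,905 + 775) = 6,270; DTI = 6,270/13,000 = 48.2%.
LTV = 377,500/618,000 = 61.1%.
Reserves = 51,000/2,905 = 17.6 months.
Option A: score 676 < 720; DTI 48.2% ≤ 50%; LTV 61.1% ≤ 100%; employment 13 < 18 mo → does not qualify.
Option B: score 676 ≥ 620; DTI 48.2% > 40%; LTV 61.1% ≤ 95%; reserves 17.6 ≥ 6 mo → does not qualify.
Option C: score 676 ≥ 640; DTI 48.2% ≤ 50%; LTV 61.1% ≤ 97%; employment 13 ≥ 6 mo → qualifies.

Option C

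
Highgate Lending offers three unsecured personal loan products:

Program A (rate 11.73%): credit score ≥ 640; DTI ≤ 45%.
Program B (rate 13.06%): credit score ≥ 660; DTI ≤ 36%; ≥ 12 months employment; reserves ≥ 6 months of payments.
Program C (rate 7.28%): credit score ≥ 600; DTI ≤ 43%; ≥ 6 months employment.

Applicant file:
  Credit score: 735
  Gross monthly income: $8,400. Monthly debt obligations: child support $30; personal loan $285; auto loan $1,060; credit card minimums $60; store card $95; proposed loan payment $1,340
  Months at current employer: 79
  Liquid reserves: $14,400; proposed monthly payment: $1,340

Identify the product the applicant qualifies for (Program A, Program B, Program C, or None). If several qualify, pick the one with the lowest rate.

Program C

Total debts = (30 + 285 + 1,060 + 60 + 95 + 1,340) = 2,870; DTI = 2,870/8,400 = 34.2%.
Reserves = 14,400/1,340 = 10.7 months.
Program A: score 735 ≥ 640; DTI 34.2% ≤ 45% → qualifies.
Program B: score 735 ≥ 660; DTI 34.2% ≤ 36%; employment 79 ≥ 12 mo; reserves 10.7 ≥ 6 mo → qualifies.
Program C: score 735 ≥ 600; DTI 34.2% ≤ 43%; employment 79 ≥ 6 mo → qualifies.
Qualifying: Program A, Program B, Program C. Lowest rate is 7.28% → Program C.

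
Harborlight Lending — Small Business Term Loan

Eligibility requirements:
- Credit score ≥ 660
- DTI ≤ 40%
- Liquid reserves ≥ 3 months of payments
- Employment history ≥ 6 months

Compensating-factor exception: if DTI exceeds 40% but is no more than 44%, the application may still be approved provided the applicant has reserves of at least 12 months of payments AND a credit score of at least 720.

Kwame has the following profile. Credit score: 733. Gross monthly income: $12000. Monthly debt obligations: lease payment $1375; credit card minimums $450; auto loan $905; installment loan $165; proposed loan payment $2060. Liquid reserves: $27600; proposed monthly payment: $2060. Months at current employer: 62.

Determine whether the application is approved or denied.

Approved

Credit score 733 ≥ 660 (meets base)
Total debts = (1,375 + 450 + 905 + 165 + 2,060) = 4,955. DTI: 4,955 ÷ 12,000 = 41.3%, over the 40% base limit.
Reserves = 27,600/2,060 = 13.4 months ≥ 3
Employment 62 ≥ 6 months
41.3% falls in the override range (40%–44%), so the compensating-factor test applies.
Override check — reserves: 13.4 mo (ok); score: 733 (ok).
Both override conditions satisfied; DTI exception granted.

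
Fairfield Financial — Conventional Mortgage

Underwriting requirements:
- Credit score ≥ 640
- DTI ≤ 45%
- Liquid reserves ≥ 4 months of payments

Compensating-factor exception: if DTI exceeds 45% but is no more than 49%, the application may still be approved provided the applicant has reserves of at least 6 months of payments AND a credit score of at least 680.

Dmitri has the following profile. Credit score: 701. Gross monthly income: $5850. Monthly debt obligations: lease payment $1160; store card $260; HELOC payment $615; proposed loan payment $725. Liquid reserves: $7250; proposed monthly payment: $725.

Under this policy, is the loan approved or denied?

Approved

Credit score 701 ≥ 640 (meets base)
Total debts = (1,160 + 260 + 615 + 725) = 2,760. DTI = 2,760/5,850 = 47.2% > 45% — standard DTI limit exceeded.
Reserves = 7,250/725 = 10.0 months ≥ 4
47.2% falls in the override range (45%–49%), so the compensating-factor test applies.
Reserves 10.0 ≥ 6 months; credit score 701 ≥ 680.
Both compensating conditions met → exception applies.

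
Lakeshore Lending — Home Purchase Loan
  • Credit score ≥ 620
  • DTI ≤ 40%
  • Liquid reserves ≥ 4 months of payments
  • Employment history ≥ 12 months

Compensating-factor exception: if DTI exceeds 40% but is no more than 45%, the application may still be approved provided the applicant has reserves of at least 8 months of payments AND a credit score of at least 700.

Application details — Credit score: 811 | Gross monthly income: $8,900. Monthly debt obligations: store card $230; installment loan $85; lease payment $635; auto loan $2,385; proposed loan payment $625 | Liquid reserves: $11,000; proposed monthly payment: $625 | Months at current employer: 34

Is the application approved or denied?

Approved

Credit score 811 ≥ 620 (meets base)
Total debts = (230 + 85 + 635 + 2,385 + 625) = 3,960. DTI = 3,960/8,900 = 44.5% > 40% — standard DTI limit exceeded.
Reserves: 11,000 ÷ 625 = 17.6 months (meets 4-month minimum)
Employment 34 ≥ 12 months
DTI 44.5% is within the 40%–45% exception band; checking compensating factors.
Override check — reserves: 17.6 mo (ok); score: 811 (ok).
Both override conditions satisfied; DTI exception granted.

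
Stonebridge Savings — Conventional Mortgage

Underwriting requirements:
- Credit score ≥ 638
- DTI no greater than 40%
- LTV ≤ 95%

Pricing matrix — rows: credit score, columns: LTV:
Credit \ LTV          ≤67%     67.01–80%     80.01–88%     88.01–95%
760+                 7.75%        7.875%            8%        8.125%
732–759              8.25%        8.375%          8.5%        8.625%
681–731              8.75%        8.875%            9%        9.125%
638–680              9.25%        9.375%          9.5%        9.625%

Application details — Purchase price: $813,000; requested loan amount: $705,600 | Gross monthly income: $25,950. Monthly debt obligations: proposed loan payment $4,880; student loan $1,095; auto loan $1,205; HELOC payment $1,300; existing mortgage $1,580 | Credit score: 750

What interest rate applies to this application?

8.5%

Credit score 750 ≥ 638; Total monthly debts = (4,880 + 1,095 + 1,205 + 1,300 + 1,580) = 10,060. DTI: 10,060 ÷ 25,950 = 38.8%, within the 40% cap
LTV = 705,600/813,000 = 86.8% ≤ 95%
Credit 750 → row 732–759; LTV 86.8% → column 80.01–88%. Grid cell → 8.5%.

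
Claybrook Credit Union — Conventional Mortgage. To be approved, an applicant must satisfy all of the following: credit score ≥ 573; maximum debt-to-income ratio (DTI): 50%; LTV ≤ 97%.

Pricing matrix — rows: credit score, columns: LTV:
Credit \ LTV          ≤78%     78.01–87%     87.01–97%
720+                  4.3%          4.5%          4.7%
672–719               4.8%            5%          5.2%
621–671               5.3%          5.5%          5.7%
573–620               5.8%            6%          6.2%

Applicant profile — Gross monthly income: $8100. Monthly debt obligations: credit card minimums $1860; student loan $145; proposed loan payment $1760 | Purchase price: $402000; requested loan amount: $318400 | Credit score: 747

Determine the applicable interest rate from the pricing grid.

4.5%

Credit score 747 ≥ 573; Total monthly debts = (1,860 + 145 + 1,760) = 3,765. DTI: 3,765 ÷ 8,100 = 46.5%, within the 50% cap
Loan-to-value = 318,400/402,000 = 79.2% — pass (97% max)
Row: 747 falls in 720+. Column: 79.2% falls in 78.01–87%. Rate = 4.5%.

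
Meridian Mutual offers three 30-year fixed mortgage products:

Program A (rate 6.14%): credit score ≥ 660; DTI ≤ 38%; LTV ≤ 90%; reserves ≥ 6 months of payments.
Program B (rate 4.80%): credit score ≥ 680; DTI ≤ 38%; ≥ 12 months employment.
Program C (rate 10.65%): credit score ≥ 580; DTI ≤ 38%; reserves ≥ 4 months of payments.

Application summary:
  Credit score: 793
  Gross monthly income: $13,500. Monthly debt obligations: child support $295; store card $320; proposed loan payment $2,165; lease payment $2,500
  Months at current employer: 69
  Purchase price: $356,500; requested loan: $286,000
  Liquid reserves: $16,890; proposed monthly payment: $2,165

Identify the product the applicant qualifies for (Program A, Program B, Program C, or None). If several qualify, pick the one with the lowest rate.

Total debts = (295 + 320 + 2,165 + 2,500) = 5,280; DTI = 5,280/13,500 = 39.1%.
LTV = 286,000/356,500 = 80.2%.
Reserves = 16,890/2,165 = 7.8 months.
Program A: score 793 ≥ 660; DTI 39.1% > 38%; LTV 80.2% ≤ 90%; reserves 7.8 ≥ 6 mo → does not qualify.
Program B: score 793 ≥ 680; DTI 39.1% > 38%; employment 69 ≥ 12 mo → does not qualify.
Program C: score 793 ≥ 580; DTI 39.1% > 38%; reserves 7.8 ≥ 4 mo → does not qualify.

None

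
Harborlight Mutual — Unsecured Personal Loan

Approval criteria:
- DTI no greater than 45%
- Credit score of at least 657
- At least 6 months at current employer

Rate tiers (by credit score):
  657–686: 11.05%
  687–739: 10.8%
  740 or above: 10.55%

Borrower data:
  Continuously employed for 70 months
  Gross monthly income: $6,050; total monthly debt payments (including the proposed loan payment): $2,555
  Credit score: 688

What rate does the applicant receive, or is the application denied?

Credit score 688 ≥ 657 (meets minimum)
DTI: 2,555 ÷ 6,050 = 42.2%, within the 45% cap
Employment 70 ≥ 6 months
All requirements met. Score 688 falls in the 687–739 tier → 10.8%.

Approved at 10.8%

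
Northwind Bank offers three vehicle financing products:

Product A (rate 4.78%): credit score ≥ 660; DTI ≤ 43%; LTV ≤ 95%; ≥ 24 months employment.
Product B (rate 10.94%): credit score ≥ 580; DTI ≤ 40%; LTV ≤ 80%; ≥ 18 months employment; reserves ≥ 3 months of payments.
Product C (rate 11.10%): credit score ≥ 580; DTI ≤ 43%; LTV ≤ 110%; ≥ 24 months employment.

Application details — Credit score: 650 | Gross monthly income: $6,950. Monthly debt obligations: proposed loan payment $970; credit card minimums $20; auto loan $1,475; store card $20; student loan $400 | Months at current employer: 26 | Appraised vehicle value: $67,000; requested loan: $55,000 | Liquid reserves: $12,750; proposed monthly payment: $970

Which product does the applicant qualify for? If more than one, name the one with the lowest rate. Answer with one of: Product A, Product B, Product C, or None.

Total debts = (970 + 20 + 1,475 + 20 + 400) = 2,885; DTI = 2,885/6,950 = 41.5%.
LTV = 55,000/67,000 = 82.1%.
Reserves = 12,750/970 = 13.1 months.
Product A: score 650 < 660; DTI 41.5% ≤ 43%; LTV 82.1% ≤ 95%; employment 26 ≥ 24 mo → does not qualify.
Product B: score 650 ≥ 580; DTI 41.5% > 40%; LTV 82.1% > 80%; employment 26 ≥ 18 mo; reserves 13.1 ≥ 3 mo → does not qualify.
Product C: score 650 ≥ 580; DTI 41.5% ≤ 43%; LTV 82.1% ≤ 110%; employment 26 ≥ 24 mo → qualifies.

Product C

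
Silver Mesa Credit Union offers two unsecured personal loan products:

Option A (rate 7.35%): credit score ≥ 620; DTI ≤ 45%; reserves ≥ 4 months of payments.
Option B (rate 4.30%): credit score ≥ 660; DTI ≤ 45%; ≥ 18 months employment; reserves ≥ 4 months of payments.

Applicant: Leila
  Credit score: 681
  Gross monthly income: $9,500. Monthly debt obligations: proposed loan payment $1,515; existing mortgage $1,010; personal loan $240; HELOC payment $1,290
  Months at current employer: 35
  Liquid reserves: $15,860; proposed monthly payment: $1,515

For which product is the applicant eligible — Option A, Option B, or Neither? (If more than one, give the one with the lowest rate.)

Option B

Total debts = (1,515 + 1,010 + 240 + 1,290) = 4,055; DTI = 4,055/9,500 = 42.7%.
Reserves = 15,860/1,515 = 10.5 months.
Option A: score 681 ≥ 620; DTI 42.7% ≤ 45%; reserves 10.5 ≥ 4 mo → qualifies.
Option B: score 681 ≥ 660; DTI 42.7% ≤ 45%; employment 35 ≥ 18 mo; reserves 10.5 ≥ 4 mo → qualifies.
Qualifying: Option A, Option B. Lowest rate is 4.30% → Option B.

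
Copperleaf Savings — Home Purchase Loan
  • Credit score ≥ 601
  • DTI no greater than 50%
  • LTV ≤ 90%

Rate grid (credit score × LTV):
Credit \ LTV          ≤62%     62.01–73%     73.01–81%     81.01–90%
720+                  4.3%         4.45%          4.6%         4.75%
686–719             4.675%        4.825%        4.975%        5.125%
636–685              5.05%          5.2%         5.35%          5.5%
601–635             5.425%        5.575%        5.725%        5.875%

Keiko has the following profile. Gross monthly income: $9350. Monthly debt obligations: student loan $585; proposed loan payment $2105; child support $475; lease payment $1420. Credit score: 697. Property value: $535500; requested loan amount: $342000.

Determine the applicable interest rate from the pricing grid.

4.825%

Credit score 697 ≥ 601; Total monthly debts = (585 + 2,105 + 475 + 1,420) = 4,585. DTI: 4,585 ÷ 9,350 = 49%, within the 50% cap
LTV = 342,000/535,500 = 63.9% ≤ 90%
Credit 697 → row 686–719; LTV 63.9% → column 62.01–73%. Grid cell → 4.825%.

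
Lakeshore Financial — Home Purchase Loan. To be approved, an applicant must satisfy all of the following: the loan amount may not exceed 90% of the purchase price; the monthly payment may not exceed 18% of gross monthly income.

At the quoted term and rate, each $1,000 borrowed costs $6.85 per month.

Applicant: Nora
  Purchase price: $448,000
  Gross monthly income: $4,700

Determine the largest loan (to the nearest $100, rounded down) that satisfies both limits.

Payment cap: 18% × $4,700 = $846/month.
At $6.85 per $1,000, that supports 846/6.85 × 1,000 ≈ $123,503 → $123,500.
LTV cap: 90% × $448,000 = $403,200 → $403,200.
Binding constraint: payment-to-income.

$123,500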